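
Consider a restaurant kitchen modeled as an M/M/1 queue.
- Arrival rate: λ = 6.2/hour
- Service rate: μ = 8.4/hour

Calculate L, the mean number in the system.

ρ = λ/μ = 6.2/8.4 = 0.7381
For M/M/1: L = λ/(μ-λ)
L = 6.2/(8.4-6.2) = 6.2/2.20
L = 2.8182 orders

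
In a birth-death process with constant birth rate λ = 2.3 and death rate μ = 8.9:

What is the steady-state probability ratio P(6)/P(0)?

For constant rates: P(n)/P(0) = (λ/μ)^n
P(6)/P(0) = (2.3/8.9)^6 = 0.25843^6 = 0.0002979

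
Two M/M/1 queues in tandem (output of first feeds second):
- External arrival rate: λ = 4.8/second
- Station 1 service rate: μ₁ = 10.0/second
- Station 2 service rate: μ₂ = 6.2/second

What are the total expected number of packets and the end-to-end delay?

By Jackson's theorem, each station behaves as independent M/M/1.
Station 1: ρ₁ = 4.8/10.0 = 0.4800, L₁ = ρ₁/(1-ρ₁) = λ/(μ₁-λ) = 4.8/5.20 = 0.923077
Station 2: ρ₂ = 4.8/6.2 = 0.7742, L₂ = ρ₂/(1-ρ₂) = λ/(μ₂-λ) = 4.8/1.40 = 3.42857
Total: L = L₁ + L₂ = 0.923077 + 3.42857 = 4.3516
W = L/λ = 4.3516/4.8 = 0.9066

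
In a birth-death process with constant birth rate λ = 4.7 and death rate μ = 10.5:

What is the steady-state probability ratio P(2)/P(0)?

For constant rates: P(n)/P(0) = (λ/μ)^n
P(2)/P(0) = (4.7/10.5)^2 = 0.44762^2 = 0.2004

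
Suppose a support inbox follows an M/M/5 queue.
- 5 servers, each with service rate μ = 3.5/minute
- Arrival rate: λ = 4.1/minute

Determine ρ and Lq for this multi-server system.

Traffic intensity: ρ = λ/(cμ) = 4.1/(5×3.5) = 0.2343
Since ρ = 0.2343 < 1, system is stable.
Offered load a = λ/μ = cρ = 4.1/3.5 = 1.1714
P₀ = [ Σₙ₌₀^4 aⁿ/n! + a^5/(5!(1-ρ)) ]⁻¹
Σ = a^0/0! + a^1/1! + a^2/2! + a^3/3! + a^4/4! = 1.0000 + 1.1714 + 0.6861 + 0.2679 + 0.07846 = 3.2039
a^5/(5!(1-ρ)) = 2.2059/(120 × 0.7657) = 0.02401
P₀ = 1/(3.2039 + 0.02401) = 0.3098
Lq = P₀·a^5·ρ / (5!(1-ρ)²) = 0.3098 × 2.2059 × 0.2343 / (120 × 0.5863) = 0.002276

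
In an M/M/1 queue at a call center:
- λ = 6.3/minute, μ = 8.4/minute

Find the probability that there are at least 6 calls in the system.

ρ = λ/μ = 6.3/8.4 = 0.7500
P(N ≥ n) = ρⁿ
P(N ≥ 6) = 0.7500^6
P(N ≥ 6) = 0.1780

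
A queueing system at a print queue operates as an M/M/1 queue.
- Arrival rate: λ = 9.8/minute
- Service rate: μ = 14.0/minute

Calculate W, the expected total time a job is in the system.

First, compute utilization: ρ = λ/μ = 9.8/14.0 = 0.7000
For M/M/1: W = 1/(μ-λ)
W = 1/(14.0-9.8) = 1/4.20
W = 0.2381 minutes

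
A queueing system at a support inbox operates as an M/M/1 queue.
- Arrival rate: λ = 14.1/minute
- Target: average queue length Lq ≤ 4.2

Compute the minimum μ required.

For M/M/1: Lq = λ²/(μ(μ-λ))
Need Lq ≤ 4.2, i.e. μ(μ-λ) ≥ λ²/4.2
μ² - 14.1μ - 198.81/4.2 ≥ 0  →  μ² - 14.1μ - 47.335714 ≥ 0
Quadratic formula (positive root): μ = [λ + √(λ² + 4×47.335714)]/2
Discriminant: 198.81 + 4×47.335714 = 388.1529, √388.1529 = 19.7016
μ ≥ (14.1 + 19.7016)/2 = 16.9008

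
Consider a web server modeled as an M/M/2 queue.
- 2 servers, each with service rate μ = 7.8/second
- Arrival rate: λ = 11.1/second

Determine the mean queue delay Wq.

Traffic intensity: ρ = λ/(cμ) = 11.1/(2×7.8) = 0.7115
Since ρ = 0.7115 < 1, system is stable.
Offered load a = λ/μ = cρ = 11.1/7.8 = 1.4231
P₀ = [ Σₙ₌₀^1 aⁿ/n! + a^2/(2!(1-ρ)) ]⁻¹
Σ = a^0/0! + a^1/1! = 1.0000 + 1.4231 = 2.4231
a^2/(2!(1-ρ)) = 2.02515/(2 × 0.288462) = 3.5103
P₀ = 1/(2.4231 + 3.5103) = 0.1685
Lq = P₀·a^2·ρ / (2!(1-ρ)²) = 0.16854 × 2.0251 × 0.71154 / (2 × 0.083210) = 1.4593
Wq = Lq/λ = 1.4593/11.1 = 0.1315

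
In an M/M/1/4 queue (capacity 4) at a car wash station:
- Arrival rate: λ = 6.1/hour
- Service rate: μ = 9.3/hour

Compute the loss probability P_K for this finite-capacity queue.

ρ = λ/μ = 6.1/9.3 = 0.65591
P₀ = (1-ρ)/(1-ρ^(K+1)) = (1-0.65591)/(1-0.65591^5) = 0.3441/0.8786 = 0.3916
P_K = P₀×ρ^K = 0.3916 × 0.65591^4 = 0.3916 × 0.1851 = 0.07249
Blocking probability = 7.25%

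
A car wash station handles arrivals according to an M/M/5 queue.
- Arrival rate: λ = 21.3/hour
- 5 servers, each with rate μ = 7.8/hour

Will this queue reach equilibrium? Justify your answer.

Stability requires ρ = λ/(cμ) < 1
ρ = 21.3/(5 × 7.8) = 21.3/39.00 = 0.5462
Since 0.5462 < 1, the system is STABLE.
The servers are busy 54.62% of the time.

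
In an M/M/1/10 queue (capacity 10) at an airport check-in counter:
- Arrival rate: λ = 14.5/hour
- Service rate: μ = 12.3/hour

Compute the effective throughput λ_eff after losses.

ρ = λ/μ = 14.5/12.3 = 1.17886
P₀ = (1-ρ)/(1-ρ^(K+1)) = (1-1.17886)/(1-1.17886^11) = -0.17886/-5.1106 = 0.03500
P_K = P₀×ρ^K = 0.03500 × 1.17886^10 = 0.03500 × 5.1835 = 0.1814
λ_eff = λ(1-P_K) = 14.5 × (1 - 0.181412) = 14.5 × 0.818588 = 11.8695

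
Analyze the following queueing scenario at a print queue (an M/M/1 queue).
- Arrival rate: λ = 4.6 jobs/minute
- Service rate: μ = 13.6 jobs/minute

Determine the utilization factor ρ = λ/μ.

Server utilization: ρ = λ/μ
ρ = 4.6/13.6 = 0.3382
The server is busy 33.82% of the time.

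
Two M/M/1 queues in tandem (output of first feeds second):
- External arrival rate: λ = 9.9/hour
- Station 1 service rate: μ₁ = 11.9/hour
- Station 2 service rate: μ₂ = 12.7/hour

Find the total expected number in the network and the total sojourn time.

By Jackson's theorem, each station behaves as independent M/M/1.
Station 1: ρ₁ = 9.9/11.9 = 0.8319, L₁ = ρ₁/(1-ρ₁) = λ/(μ₁-λ) = 9.9/2.00 = 4.9500
Station 2: ρ₂ = 9.9/12.7 = 0.7795, L₂ = ρ₂/(1-ρ₂) = λ/(μ₂-λ) = 9.9/2.80 = 3.5357
Total: L = L₁ + L₂ = 4.9500 + 3.5357 = 8.4857
W = L/λ = 8.4857/9.9 = 0.8571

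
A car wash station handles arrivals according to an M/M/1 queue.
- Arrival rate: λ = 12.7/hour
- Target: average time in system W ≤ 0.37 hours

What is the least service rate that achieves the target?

For M/M/1: W = 1/(μ-λ)
Need W ≤ 0.37, so 1/(μ-λ) ≤ 0.37
μ - λ ≥ 1/0.37 = 2.7027
μ ≥ 12.7 + 2.7027 = 15.4027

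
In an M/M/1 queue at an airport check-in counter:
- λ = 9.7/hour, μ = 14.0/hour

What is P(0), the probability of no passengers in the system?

ρ = λ/μ = 9.7/14.0 = 0.6929
P(0) = 1 - ρ = 1 - 0.6929 = 0.3071
The server is idle 30.71% of the time.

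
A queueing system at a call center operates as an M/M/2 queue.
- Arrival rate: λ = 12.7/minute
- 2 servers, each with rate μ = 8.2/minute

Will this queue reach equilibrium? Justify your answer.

Stability requires ρ = λ/(cμ) < 1
ρ = 12.7/(2 × 8.2) = 12.7/16.40 = 0.7744
Since 0.7744 < 1, the system is STABLE.
The servers are busy 77.44% of the time.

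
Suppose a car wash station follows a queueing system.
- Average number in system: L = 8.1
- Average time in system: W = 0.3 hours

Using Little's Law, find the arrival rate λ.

Little's Law: L = λW, so λ = L/W
λ = 8.1/0.3 = 27.0000 cars/hour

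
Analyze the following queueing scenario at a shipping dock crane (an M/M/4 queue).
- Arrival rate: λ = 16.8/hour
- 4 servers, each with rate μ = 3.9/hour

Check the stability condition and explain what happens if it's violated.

Stability requires ρ = λ/(cμ) < 1
ρ = 16.8/(4 × 3.9) = 16.8/15.60 = 1.0769
Since 1.0769 ≥ 1, the system is UNSTABLE.
Need c > λ/μ = 16.8/3.9 = 4.31.
Minimum servers needed: c = 5.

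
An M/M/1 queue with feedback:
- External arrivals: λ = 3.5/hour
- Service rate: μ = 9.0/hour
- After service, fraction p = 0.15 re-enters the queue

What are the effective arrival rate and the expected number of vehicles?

Effective arrival rate: λ_eff = λ/(1-p) = 3.5/(1-0.15) = 3.5/0.85 = 4.11765
ρ = λ_eff/μ = 4.11765/9.0 = 0.45752
L = ρ/(1-ρ) = 0.45752/(1-0.45752) = 0.8434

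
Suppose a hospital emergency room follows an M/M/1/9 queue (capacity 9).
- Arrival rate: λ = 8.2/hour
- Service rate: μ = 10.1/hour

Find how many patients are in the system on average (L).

ρ = λ/μ = 8.2/10.1 = 0.811881
P₀ = (1-ρ)/(1-ρ^(K+1)) = (1-0.811881)/(1-0.811881^10) = 0.18812/0.87557 = 0.2149
P_K = P₀×ρ^K = 0.21485 × 0.811881^9 = 0.21485 × 0.15326 = 0.03293
L = ρ[1 - (K+1)ρ^K + Kρ^(K+1)] / [(1-ρ)(1-ρ^(K+1))]
L = 0.811881 × (1 - 10×0.15326 + 9×0.12443) / ((1 - 0.811881) × (1 - 0.12443)) = 2.8947 patients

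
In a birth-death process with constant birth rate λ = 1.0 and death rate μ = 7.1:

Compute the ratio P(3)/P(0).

For constant rates: P(n)/P(0) = (λ/μ)^n
P(3)/P(0) = (1.0/7.1)^3 = 0.14085^3 = 0.002794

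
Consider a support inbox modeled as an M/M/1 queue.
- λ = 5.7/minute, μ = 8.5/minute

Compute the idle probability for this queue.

ρ = λ/μ = 5.7/8.5 = 0.6706
P(0) = 1 - ρ = 1 - 0.6706 = 0.3294
The server is idle 32.94% of the time.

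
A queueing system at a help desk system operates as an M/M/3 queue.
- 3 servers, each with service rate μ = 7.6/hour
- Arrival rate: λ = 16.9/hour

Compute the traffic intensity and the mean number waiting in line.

Traffic intensity: ρ = λ/(cμ) = 16.9/(3×7.6) = 0.7412
Since ρ = 0.7412 < 1, system is stable.
Offered load a = λ/μ = cρ = 16.9/7.6 = 2.2237
P₀ = [ Σₙ₌₀^2 aⁿ/n! + a^3/(3!(1-ρ)) ]⁻¹
Σ = a^0/0! + a^1/1! + a^2/2! = 1.0000 + 2.2237 + 2.4724 = 5.6961
a^3/(3!(1-ρ)) = 10.9956/(6 × 0.258772) = 7.0819
P₀ = 1/(5.6961 + 7.0819) = 0.07826
Lq = P₀·a^3·ρ / (3!(1-ρ)²) = 0.078260 × 10.9956 × 0.74123 / (6 × 0.066963) = 1.5875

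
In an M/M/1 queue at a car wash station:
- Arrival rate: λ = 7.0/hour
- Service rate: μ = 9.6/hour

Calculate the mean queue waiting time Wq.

First, compute utilization: ρ = λ/μ = 7.0/9.6 = 0.7292
For M/M/1: Wq = λ/(μ(μ-λ))
Wq = 7.0/(9.6 × (9.6-7.0))
Wq = 7.0/(9.6 × 2.60)
Wq = 0.2804 hours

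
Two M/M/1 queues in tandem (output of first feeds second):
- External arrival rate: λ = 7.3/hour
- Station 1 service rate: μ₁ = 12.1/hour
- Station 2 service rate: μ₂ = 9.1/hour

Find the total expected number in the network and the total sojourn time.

By Jackson's theorem, each station behaves as independent M/M/1.
Station 1: ρ₁ = 7.3/12.1 = 0.6033, L₁ = ρ₁/(1-ρ₁) = λ/(μ₁-λ) = 7.3/4.80 = 1.5208
Station 2: ρ₂ = 7.3/9.1 = 0.8022, L₂ = ρ₂/(1-ρ₂) = λ/(μ₂-λ) = 7.3/1.80 = 4.0556
Total: L = L₁ + L₂ = 1.5208 + 4.0556 = 5.5764
W = L/λ = 5.5764/7.3 = 0.7639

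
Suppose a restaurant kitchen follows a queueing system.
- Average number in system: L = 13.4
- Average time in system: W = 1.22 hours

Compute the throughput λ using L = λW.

Little's Law: L = λW, so λ = L/W
λ = 13.4/1.22 = 10.9836 orders/hour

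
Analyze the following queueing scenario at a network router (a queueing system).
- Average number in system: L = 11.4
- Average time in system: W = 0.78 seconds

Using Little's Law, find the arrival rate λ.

Little's Law: L = λW, so λ = L/W
λ = 11.4/0.78 = 14.6154 packets/second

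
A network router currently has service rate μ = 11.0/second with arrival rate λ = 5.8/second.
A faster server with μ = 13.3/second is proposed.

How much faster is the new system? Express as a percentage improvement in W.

System 1: ρ₁ = 5.8/11.0 = 0.5273, W₁ = 1/(11.0-5.8) = 0.19231
System 2: ρ₂ = 5.8/13.3 = 0.4361, W₂ = 1/(13.3-5.8) = 0.13333
Improvement: (W₁-W₂)/W₁ = (0.19231-0.13333)/0.19231 = 30.67%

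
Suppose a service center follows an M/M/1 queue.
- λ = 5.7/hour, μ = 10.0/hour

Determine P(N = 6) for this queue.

ρ = λ/μ = 5.7/10.0 = 0.5700
P(n) = (1-ρ)ρⁿ
P(6) = (1-0.5700) × 0.5700^6
P(6) = 0.4300 × 0.03430
P(6) = 0.01475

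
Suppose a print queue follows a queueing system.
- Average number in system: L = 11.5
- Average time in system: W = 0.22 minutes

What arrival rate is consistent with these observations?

Little's Law: L = λW, so λ = L/W
λ = 11.5/0.22 = 52.2727 jobs/minute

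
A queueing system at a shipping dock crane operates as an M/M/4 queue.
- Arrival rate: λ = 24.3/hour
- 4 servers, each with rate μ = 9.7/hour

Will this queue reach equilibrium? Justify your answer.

Stability requires ρ = λ/(cμ) < 1
ρ = 24.3/(4 × 9.7) = 24.3/38.80 = 0.6263
Since 0.6263 < 1, the system is STABLE.
The servers are busy 62.63% of the time.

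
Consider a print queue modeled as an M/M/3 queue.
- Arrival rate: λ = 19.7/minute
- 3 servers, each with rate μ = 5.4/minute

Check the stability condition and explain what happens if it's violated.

Stability requires ρ = λ/(cμ) < 1
ρ = 19.7/(3 × 5.4) = 19.7/16.20 = 1.2160
Since 1.2160 ≥ 1, the system is UNSTABLE.
Need c > λ/μ = 19.7/5.4 = 3.65.
Minimum servers needed: c = 4.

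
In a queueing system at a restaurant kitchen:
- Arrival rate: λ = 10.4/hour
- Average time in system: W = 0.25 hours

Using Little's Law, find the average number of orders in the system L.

Little's Law: L = λW
L = 10.4 × 0.25 = 2.6000 orders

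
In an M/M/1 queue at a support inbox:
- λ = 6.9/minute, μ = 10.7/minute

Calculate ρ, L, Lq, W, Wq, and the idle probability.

Step 1: ρ = λ/μ = 6.9/10.7 = 0.6449
Step 2: L = λ/(μ-λ) = 6.9/3.80 = 1.8158
Step 3: Lq = λ²/(μ(μ-λ)) = 47.61/(10.7×3.80) = 1.1709
Step 4: W = 1/(μ-λ) = 1/3.80 = 0.26316
Step 5: Wq = λ/(μ(μ-λ)) = 6.9/(10.7×3.80) = 0.1697
Step 6: P(0) = 1-ρ = 0.3551
Verify: L = λW = 6.9×0.26316 = 1.8158 ✔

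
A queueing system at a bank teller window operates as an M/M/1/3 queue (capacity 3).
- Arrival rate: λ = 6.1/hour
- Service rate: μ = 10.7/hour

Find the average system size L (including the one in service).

ρ = λ/μ = 6.1/10.7 = 0.5701
P₀ = (1-ρ)/(1-ρ^(K+1)) = (1-0.5701)/(1-0.5701^4) = 0.4299/0.8944 = 0.4807
P_K = P₀×ρ^K = 0.480676 × 0.5701^3 = 0.480676 × 0.185290 = 0.08906
L = ρ[1 - (K+1)ρ^K + Kρ^(K+1)] / [(1-ρ)(1-ρ^(K+1))]
L = 0.5701 × (1 - 4×0.18529 + 3×0.10563) / ((1 - 0.5701) × (1 - 0.10563)) = 0.8537 transactions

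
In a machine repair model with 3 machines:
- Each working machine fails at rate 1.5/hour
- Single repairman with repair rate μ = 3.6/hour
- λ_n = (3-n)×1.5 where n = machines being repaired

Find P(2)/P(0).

P(2)/P(0) = ∏_{i=0}^{2-1} λ_i/μ_{i+1}
= (3-0)×1.5/3.6 × (3-1)×1.5/3.6
= 1.0417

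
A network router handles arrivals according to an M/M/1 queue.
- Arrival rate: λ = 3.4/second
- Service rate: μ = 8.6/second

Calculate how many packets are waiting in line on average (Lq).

ρ = λ/μ = 3.4/8.6 = 0.3953
For M/M/1: Lq = λ²/(μ(μ-λ))
Lq = 11.56/(8.6 × 5.20)
Lq = 0.2585 packets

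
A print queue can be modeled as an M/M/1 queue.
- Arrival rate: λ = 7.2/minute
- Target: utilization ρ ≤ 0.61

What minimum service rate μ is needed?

ρ = λ/μ, so μ = λ/ρ
μ ≥ 7.2/0.61 = 11.8033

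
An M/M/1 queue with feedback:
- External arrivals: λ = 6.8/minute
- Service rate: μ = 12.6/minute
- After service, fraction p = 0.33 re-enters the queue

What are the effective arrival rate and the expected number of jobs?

Effective arrival rate: λ_eff = λ/(1-p) = 6.8/(1-0.33) = 6.8/0.67 = 10.14925
ρ = λ_eff/μ = 10.14925/12.6 = 0.805496
L = ρ/(1-ρ) = 0.805496/(1-0.805496) = 4.1413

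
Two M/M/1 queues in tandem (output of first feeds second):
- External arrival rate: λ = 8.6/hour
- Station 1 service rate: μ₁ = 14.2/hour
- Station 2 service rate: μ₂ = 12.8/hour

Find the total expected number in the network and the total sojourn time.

By Jackson's theorem, each station behaves as independent M/M/1.
Station 1: ρ₁ = 8.6/14.2 = 0.6056, L₁ = ρ₁/(1-ρ₁) = λ/(μ₁-λ) = 8.6/5.60 = 1.5357
Station 2: ρ₂ = 8.6/12.8 = 0.6719, L₂ = ρ₂/(1-ρ₂) = λ/(μ₂-λ) = 8.6/4.20 = 2.0476
Total: L = L₁ + L₂ = 1.5357 + 2.0476 = 3.5833
W = L/λ = 3.5833/8.6 = 0.4167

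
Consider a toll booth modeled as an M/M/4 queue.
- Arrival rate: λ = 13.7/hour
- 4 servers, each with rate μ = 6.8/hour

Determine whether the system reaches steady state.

Stability requires ρ = λ/(cμ) < 1
ρ = 13.7/(4 × 6.8) = 13.7/27.20 = 0.5037
Since 0.5037 < 1, the system is STABLE.
The servers are busy 50.37% of the time.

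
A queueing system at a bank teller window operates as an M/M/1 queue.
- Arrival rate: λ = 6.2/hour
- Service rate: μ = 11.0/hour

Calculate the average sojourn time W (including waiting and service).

First, compute utilization: ρ = λ/μ = 6.2/11.0 = 0.5636
For M/M/1: W = 1/(μ-λ)
W = 1/(11.0-6.2) = 1/4.80
W = 0.2083 hours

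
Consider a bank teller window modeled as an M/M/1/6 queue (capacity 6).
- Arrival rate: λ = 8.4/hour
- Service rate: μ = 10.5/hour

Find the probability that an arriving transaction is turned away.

ρ = λ/μ = 8.4/10.5 = 0.8000
P₀ = (1-ρ)/(1-ρ^(K+1)) = (1-0.8000)/(1-0.8000^7) = 0.2000/0.7903 = 0.2531
P_K = P₀×ρ^K = 0.2531 × 0.8000^6 = 0.2531 × 0.2621 = 0.06634
Blocking probability = 6.63%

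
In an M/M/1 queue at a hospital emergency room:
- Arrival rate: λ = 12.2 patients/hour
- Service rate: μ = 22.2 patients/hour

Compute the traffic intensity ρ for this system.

Server utilization: ρ = λ/μ
ρ = 12.2/22.2 = 0.5495
The server is busy 54.95% of the time.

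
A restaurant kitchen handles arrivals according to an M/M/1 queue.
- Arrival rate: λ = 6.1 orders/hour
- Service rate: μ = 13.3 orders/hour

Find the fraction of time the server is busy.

Server utilization: ρ = λ/μ
ρ = 6.1/13.3 = 0.4586
The server is busy 45.86% of the time.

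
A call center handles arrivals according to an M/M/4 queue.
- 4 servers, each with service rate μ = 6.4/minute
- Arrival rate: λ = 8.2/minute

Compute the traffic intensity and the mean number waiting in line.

Traffic intensity: ρ = λ/(cμ) = 8.2/(4×6.4) = 0.3203
Since ρ = 0.3203 < 1, system is stable.
Offered load a = λ/μ = cρ = 8.2/6.4 = 1.2812
P₀ = [ Σₙ₌₀^3 aⁿ/n! + a^4/(4!(1-ρ)) ]⁻¹
Σ = a^0/0! + a^1/1! + a^2/2! + a^3/3! = 1.0000 + 1.2812 + 0.8208 + 0.3506 = 3.4526
a^4/(4!(1-ρ)) = 2.6949/(24 × 0.6797) = 0.1652
P₀ = 1/(3.4526 + 0.1652) = 0.2764
Lq = P₀·a^4·ρ / (4!(1-ρ)²) = 0.2764 × 2.6949 × 0.3203 / (24 × 0.4620) = 0.02152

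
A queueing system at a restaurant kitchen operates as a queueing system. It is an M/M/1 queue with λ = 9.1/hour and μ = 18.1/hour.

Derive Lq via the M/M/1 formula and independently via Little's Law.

Method 1 (direct): Lq = λ²/(μ(μ-λ)) = 82.81/(18.1 × 9.00) = 0.5083

Method 2 (Little's Law):
W = 1/(μ-λ) = 1/9.00 = 0.11111
Wq = W - 1/μ = 0.11111 - 0.055249 = 0.05586
Lq = λWq = 9.1 × 0.05586 = 0.5083 ✔ (matches Method 1)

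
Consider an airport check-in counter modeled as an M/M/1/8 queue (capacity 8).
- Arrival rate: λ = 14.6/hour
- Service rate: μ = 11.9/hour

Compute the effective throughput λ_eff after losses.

ρ = λ/μ = 14.6/11.9 = 1.22689
P₀ = (1-ρ)/(1-ρ^(K+1)) = (1-1.22689)/(1-1.22689^9) = -0.2269/-5.2987 = 0.04282
P_K = P₀×ρ^K = 0.04282 × 1.22689^8 = 0.04282 × 5.1339 = 0.2198
λ_eff = λ(1-P_K) = 14.6 × (1 - 0.219833) = 14.6 × 0.780167 = 11.3904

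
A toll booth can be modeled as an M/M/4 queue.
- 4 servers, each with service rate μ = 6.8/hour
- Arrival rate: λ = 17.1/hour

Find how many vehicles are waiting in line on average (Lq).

Traffic intensity: ρ = λ/(cμ) = 17.1/(4×6.8) = 0.6287
Since ρ = 0.6287 < 1, system is stable.
Offered load a = λ/μ = cρ = 17.1/6.8 = 2.5147
P₀ = [ Σₙ₌₀^3 aⁿ/n! + a^4/(4!(1-ρ)) ]⁻¹
Σ = a^0/0! + a^1/1! + a^2/2! + a^3/3! = 1.0000 + 2.5147 + 3.1619 + 2.6504 = 9.3270
a^4/(4!(1-ρ)) = 39.9898/(24 × 0.37132) = 4.4873
P₀ = 1/(9.3270 + 4.4873) = 0.07239
Lq = P₀·a^4·ρ / (4!(1-ρ)²) = 0.072389 × 39.9898 × 0.62868 / (24 × 0.13788) = 0.5500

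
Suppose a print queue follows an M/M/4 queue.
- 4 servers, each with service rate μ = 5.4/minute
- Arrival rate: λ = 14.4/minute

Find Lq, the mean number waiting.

Traffic intensity: ρ = λ/(cμ) = 14.4/(4×5.4) = 0.6667
Since ρ = 0.6667 < 1, system is stable.
Offered load a = λ/μ = cρ = 14.4/5.4 = 2.6667
P₀ = [ Σₙ₌₀^3 aⁿ/n! + a^4/(4!(1-ρ)) ]⁻¹
Σ = a^0/0! + a^1/1! + a^2/2! + a^3/3! = 1.00000 + 2.66667 + 3.55556 + 3.16049 = 10.3827
a^4/(4!(1-ρ)) = 50.5679/(24 × 0.333333) = 6.3210
P₀ = 1/(10.3827 + 6.3210) = 0.05987
Lq = P₀·a^4·ρ / (4!(1-ρ)²) = 0.059867 × 50.5679 × 0.66667 / (24 × 0.11111) = 0.7568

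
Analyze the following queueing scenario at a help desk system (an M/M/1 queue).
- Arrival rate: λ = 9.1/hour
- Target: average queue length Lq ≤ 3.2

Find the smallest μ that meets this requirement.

For M/M/1: Lq = λ²/(μ(μ-λ))
Need Lq ≤ 3.2, i.e. μ(μ-λ) ≥ λ²/3.2
μ² - 9.1μ - 82.81/3.2 ≥ 0  →  μ² - 9.1μ - 25.87812 ≥ 0
Quadratic formula (positive root): μ = [λ + √(λ² + 4×25.87812)]/2
Discriminant: 82.81 + 4×25.87812 = 186.3225, √186.3225 = 13.6500
μ ≥ (9.1 + 13.6500)/2 = 11.3750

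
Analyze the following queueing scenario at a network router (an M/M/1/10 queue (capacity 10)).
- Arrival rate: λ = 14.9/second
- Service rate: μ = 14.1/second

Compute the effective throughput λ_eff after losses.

ρ = λ/μ = 14.9/14.1 = 1.05674
P₀ = (1-ρ)/(1-ρ^(K+1)) = (1-1.05674)/(1-1.05674^11) = -0.056740/-0.83506 = 0.06795
P_K = P₀×ρ^K = 0.06795 × 1.05674^10 = 0.06795 × 1.7365 = 0.1180
λ_eff = λ(1-P_K) = 14.9 × (1 - 0.11799) = 14.9 × 0.88201 = 13.1419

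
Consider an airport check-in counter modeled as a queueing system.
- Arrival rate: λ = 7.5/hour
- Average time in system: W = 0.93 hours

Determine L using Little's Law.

Little's Law: L = λW
L = 7.5 × 0.93 = 6.9750 passengers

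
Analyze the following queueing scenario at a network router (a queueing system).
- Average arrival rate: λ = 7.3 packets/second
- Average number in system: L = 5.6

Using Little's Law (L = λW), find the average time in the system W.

Little's Law: L = λW, so W = L/λ
W = 5.6/7.3 = 0.7671 seconds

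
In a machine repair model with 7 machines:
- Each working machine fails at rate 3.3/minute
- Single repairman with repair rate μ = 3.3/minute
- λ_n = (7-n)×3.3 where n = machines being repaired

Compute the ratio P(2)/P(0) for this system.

P(2)/P(0) = ∏_{i=0}^{2-1} λ_i/μ_{i+1}
= (7-0)×3.3/3.3 × (7-1)×3.3/3.3
= 42.0000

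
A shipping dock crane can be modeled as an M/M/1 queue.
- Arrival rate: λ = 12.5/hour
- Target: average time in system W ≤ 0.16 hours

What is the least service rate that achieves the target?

For M/M/1: W = 1/(μ-λ)
Need W ≤ 0.16, so 1/(μ-λ) ≤ 0.16
μ - λ ≥ 1/0.16 = 6.2500
μ ≥ 12.5 + 6.2500 = 18.7500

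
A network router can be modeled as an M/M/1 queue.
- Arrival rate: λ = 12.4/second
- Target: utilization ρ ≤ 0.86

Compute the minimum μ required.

ρ = λ/μ, so μ = λ/ρ
μ ≥ 12.4/0.86 = 14.4186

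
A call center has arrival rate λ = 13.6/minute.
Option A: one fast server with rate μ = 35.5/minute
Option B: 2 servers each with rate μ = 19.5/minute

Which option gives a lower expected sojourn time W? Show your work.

Option A: single server μ = 35.5 (M/M/1)
  ρ_A = 13.6/35.5 = 0.3831
  W_A = 1/(μ-λ) = 1/(35.5-13.6) = 1/21.90 = 0.04566

Option B: 2 servers μ = 19.5 (M/M/2)
  ρ_B = λ/(cμ) = 13.6/(2×19.5) = 0.3487
  Offered load a = λ/μ = cρ = 13.6/19.5 = 0.6974
  P₀ = [ Σₙ₌₀^1 aⁿ/n! + a^2/(2!(1-ρ)) ]⁻¹
  Σ = a^0/0! + a^1/1! = 1.0000 + 0.6974 = 1.6974
  a^2/(2!(1-ρ)) = 0.4864/(2 × 0.6513) = 0.3734
  P₀ = 1/(1.6974 + 0.3734) = 0.4829
  Lq = P₀·a^2·ρ / (2!(1-ρ)²) = 0.48289 × 0.48642 × 0.34872 / (2 × 0.42417) = 0.09655
  Wq_B = Lq/λ = 0.09655/13.6 = 0.007099
  W_B = Wq_B + 1/μ = 0.007099 + 0.05128 = 0.05838

Since W_A = 0.04566 < W_B = 0.05838, Option A (single fast server) has the shorter time in system.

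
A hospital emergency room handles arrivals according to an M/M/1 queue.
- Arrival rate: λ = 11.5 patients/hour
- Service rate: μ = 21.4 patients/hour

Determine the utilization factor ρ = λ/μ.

Server utilization: ρ = λ/μ
ρ = 11.5/21.4 = 0.5374
The server is busy 53.74% of the time.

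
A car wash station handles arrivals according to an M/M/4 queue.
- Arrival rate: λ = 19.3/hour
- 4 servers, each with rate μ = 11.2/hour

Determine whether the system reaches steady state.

Stability requires ρ = λ/(cμ) < 1
ρ = 19.3/(4 × 11.2) = 19.3/44.80 = 0.4308
Since 0.4308 < 1, the system is STABLE.
The servers are busy 43.08% of the time.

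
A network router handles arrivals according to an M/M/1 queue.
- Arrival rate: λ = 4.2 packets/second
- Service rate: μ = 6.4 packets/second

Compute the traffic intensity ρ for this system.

Server utilization: ρ = λ/μ
ρ = 4.2/6.4 = 0.6562
The server is busy 65.62% of the time.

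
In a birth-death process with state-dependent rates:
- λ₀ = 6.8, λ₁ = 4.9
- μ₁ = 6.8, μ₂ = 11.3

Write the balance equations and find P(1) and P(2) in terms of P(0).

Balance equations:
State 0: λ₀P₀ = μ₁P₁ → P₁ = (λ₀/μ₁)P₀ = (6.8/6.8)P₀ = 1.0000P₀
State 1: P₂ = (λ₀λ₁)/(μ₁μ₂)P₀ = (6.8×4.9)/(6.8×11.3)P₀ = 0.4336P₀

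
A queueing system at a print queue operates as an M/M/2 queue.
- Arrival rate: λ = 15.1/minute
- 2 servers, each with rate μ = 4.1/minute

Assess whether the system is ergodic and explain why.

Stability requires ρ = λ/(cμ) < 1
ρ = 15.1/(2 × 4.1) = 15.1/8.20 = 1.8415
Since 1.8415 ≥ 1, the system is UNSTABLE.
Need c > λ/μ = 15.1/4.1 = 3.68.
Minimum servers needed: c = 4.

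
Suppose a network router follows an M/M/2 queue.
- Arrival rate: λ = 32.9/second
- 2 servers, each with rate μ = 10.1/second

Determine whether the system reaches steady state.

Stability requires ρ = λ/(cμ) < 1
ρ = 32.9/(2 × 10.1) = 32.9/20.20 = 1.6287
Since 1.6287 ≥ 1, the system is UNSTABLE.
Need c > λ/μ = 32.9/10.1 = 3.26.
Minimum servers needed: c = 4.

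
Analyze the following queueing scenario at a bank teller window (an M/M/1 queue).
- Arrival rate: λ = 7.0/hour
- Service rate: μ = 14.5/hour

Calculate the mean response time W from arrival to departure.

First, compute utilization: ρ = λ/μ = 7.0/14.5 = 0.4828
For M/M/1: W = 1/(μ-λ)
W = 1/(14.5-7.0) = 1/7.50
W = 0.1333 hours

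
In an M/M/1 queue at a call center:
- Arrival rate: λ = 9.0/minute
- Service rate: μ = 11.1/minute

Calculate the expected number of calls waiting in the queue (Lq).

ρ = λ/μ = 9.0/11.1 = 0.8108
For M/M/1: Lq = λ²/(μ(μ-λ))
Lq = 81.00/(11.1 × 2.10)
Lq = 3.4749 calls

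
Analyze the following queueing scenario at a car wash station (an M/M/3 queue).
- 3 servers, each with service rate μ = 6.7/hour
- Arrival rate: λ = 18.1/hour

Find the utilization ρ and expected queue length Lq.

Traffic intensity: ρ = λ/(cμ) = 18.1/(3×6.7) = 0.9005
Since ρ = 0.9005 < 1, system is stable.
Offered load a = λ/μ = cρ = 18.1/6.7 = 2.7015
P₀ = [ Σₙ₌₀^2 aⁿ/n! + a^3/(3!(1-ρ)) ]⁻¹
Σ = a^0/0! + a^1/1! + a^2/2! = 1.0000 + 2.7015 + 3.6490 = 7.3505
a^3/(3!(1-ρ)) = 19.71566/(6 × 0.09950249) = 33.0237
P₀ = 1/(7.3505 + 33.0237) = 0.02477
Lq = P₀·a^3·ρ / (3!(1-ρ)²) = 0.024768 × 19.7157 × 0.90050 / (6 × 0.0099007) = 7.4024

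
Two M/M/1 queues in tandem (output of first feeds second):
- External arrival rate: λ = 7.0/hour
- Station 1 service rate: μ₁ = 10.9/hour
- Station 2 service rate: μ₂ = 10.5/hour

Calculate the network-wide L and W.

By Jackson's theorem, each station behaves as independent M/M/1.
Station 1: ρ₁ = 7.0/10.9 = 0.6422, L₁ = ρ₁/(1-ρ₁) = λ/(μ₁-λ) = 7.0/3.90 = 1.7949
Station 2: ρ₂ = 7.0/10.5 = 0.6667, L₂ = ρ₂/(1-ρ₂) = λ/(μ₂-λ) = 7.0/3.50 = 2.0000
Total: L = L₁ + L₂ = 1.7949 + 2.0000 = 3.7949
W = L/λ = 3.7949/7.0 = 0.5421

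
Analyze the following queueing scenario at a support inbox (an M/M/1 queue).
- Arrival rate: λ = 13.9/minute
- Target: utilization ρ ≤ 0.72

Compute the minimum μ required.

ρ = λ/μ, so μ = λ/ρ
μ ≥ 13.9/0.72 = 19.3056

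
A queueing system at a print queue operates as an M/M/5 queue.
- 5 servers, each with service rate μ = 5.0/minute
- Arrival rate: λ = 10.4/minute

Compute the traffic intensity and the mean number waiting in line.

Traffic intensity: ρ = λ/(cμ) = 10.4/(5×5.0) = 0.4160
Since ρ = 0.4160 < 1, system is stable.
Offered load a = λ/μ = cρ = 10.4/5.0 = 2.0800
P₀ = [ Σₙ₌₀^4 aⁿ/n! + a^5/(5!(1-ρ)) ]⁻¹
Σ = a^0/0! + a^1/1! + a^2/2! + a^3/3! + a^4/4! = 1.0000 + 2.0800 + 2.1632 + 1.4998 + 0.7799 = 7.5229
a^5/(5!(1-ρ)) = 38.9329/(120 × 0.5840) = 0.5555
P₀ = 1/(7.5229 + 0.5555) = 0.1238
Lq = P₀·a^5·ρ / (5!(1-ρ)²) = 0.1238 × 38.9329 × 0.4160 / (120 × 0.3411) = 0.04899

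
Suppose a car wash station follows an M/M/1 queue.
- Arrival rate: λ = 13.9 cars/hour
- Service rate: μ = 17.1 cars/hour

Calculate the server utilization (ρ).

Server utilization: ρ = λ/μ
ρ = 13.9/17.1 = 0.8129
The server is busy 81.29% of the time.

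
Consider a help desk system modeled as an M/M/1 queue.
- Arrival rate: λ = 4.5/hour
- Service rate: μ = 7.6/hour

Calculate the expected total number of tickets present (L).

ρ = λ/μ = 4.5/7.6 = 0.5921
For M/M/1: L = λ/(μ-λ)
L = 4.5/(7.6-4.5) = 4.5/3.10
L = 1.4516 tickets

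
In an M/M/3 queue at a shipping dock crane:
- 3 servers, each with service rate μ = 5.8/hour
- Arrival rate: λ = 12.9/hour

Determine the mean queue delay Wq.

Traffic intensity: ρ = λ/(cμ) = 12.9/(3×5.8) = 0.7414
Since ρ = 0.7414 < 1, system is stable.
Offered load a = λ/μ = cρ = 12.9/5.8 = 2.2241
P₀ = [ Σₙ₌₀^2 aⁿ/n! + a^3/(3!(1-ρ)) ]⁻¹
Σ = a^0/0! + a^1/1! + a^2/2! = 1.0000 + 2.2241 + 2.4734 = 5.6975
a^3/(3!(1-ρ)) = 11.0023/(6 × 0.25862) = 7.0904
P₀ = 1/(5.6975 + 7.0904) = 0.07820
Lq = P₀·a^3·ρ / (3!(1-ρ)²) = 0.07819873 × 11.00234 × 0.7413793 / (6 × 0.06688466) = 1.5895
Wq = Lq/λ = 1.5895/12.9 = 0.1232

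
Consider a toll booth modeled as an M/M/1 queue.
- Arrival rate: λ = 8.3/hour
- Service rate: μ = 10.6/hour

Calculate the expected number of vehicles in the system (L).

ρ = λ/μ = 8.3/10.6 = 0.7830
For M/M/1: L = λ/(μ-λ)
L = 8.3/(10.6-8.3) = 8.3/2.30
L = 3.6087 vehicles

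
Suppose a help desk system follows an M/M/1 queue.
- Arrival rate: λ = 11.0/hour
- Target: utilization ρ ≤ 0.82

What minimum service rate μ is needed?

ρ = λ/μ, so μ = λ/ρ
μ ≥ 11.0/0.82 = 13.4146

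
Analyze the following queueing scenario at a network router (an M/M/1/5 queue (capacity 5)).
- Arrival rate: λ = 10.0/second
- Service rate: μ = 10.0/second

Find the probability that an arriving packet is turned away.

ρ = λ/μ = 10.0/10.0 = 1 exactly.
With ρ = 1 the usual (1-ρ)/(1-ρ^(K+1)) form is 0/0; instead every state 0..K is equally likely.
P₀ = 1/(K+1) = 1/6 = 0.1667
P_K = P₀×ρ^K = P₀ = 0.1667
Blocking probability = 16.67%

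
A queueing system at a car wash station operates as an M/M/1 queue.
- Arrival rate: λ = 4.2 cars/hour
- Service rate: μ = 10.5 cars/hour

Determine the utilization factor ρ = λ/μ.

Server utilization: ρ = λ/μ
ρ = 4.2/10.5 = 0.4000
The server is busy 40.00% of the time.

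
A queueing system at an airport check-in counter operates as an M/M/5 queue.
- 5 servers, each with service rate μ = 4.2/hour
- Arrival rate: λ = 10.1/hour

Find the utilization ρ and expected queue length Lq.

Traffic intensity: ρ = λ/(cμ) = 10.1/(5×4.2) = 0.4810
Since ρ = 0.4810 < 1, system is stable.
Offered load a = λ/μ = cρ = 10.1/4.2 = 2.4048
P₀ = [ Σₙ₌₀^4 aⁿ/n! + a^5/(5!(1-ρ)) ]⁻¹
Σ = a^0/0! + a^1/1! + a^2/2! + a^3/3! + a^4/4! = 1.0000 + 2.4048 + 2.8914 + 2.3177 + 1.3934 = 10.0073
a^5/(5!(1-ρ)) = 80.4193/(120 × 0.51905) = 1.2911
P₀ = 1/(10.0073 + 1.2911) = 0.08851
Lq = P₀·a^5·ρ / (5!(1-ρ)²) = 0.08851 × 80.4193 × 0.4810 / (120 × 0.2694) = 0.1059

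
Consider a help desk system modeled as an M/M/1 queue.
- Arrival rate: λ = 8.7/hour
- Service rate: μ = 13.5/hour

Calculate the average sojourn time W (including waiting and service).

First, compute utilization: ρ = λ/μ = 8.7/13.5 = 0.6444
For M/M/1: W = 1/(μ-λ)
W = 1/(13.5-8.7) = 1/4.80
W = 0.2083 hours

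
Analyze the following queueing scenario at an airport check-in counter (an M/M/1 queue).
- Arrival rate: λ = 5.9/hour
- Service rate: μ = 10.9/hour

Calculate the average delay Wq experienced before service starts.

First, compute utilization: ρ = λ/μ = 5.9/10.9 = 0.5413
For M/M/1: Wq = λ/(μ(μ-λ))
Wq = 5.9/(10.9 × (10.9-5.9))
Wq = 5.9/(10.9 × 5.00)
Wq = 0.1083 hours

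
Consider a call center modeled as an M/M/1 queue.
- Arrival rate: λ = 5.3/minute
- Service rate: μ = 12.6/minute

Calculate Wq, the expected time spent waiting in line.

First, compute utilization: ρ = λ/μ = 5.3/12.6 = 0.4206
For M/M/1: Wq = λ/(μ(μ-λ))
Wq = 5.3/(12.6 × (12.6-5.3))
Wq = 5.3/(12.6 × 7.30)
Wq = 0.05762 minutes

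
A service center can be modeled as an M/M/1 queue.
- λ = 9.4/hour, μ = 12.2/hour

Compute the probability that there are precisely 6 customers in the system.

ρ = λ/μ = 9.4/12.2 = 0.7705
P(n) = (1-ρ)ρⁿ
P(6) = (1-0.7705) × 0.7705^6
P(6) = 0.22950 × 0.20924
P(6) = 0.04802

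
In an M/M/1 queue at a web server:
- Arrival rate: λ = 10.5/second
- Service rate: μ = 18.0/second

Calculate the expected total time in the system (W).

First, compute utilization: ρ = λ/μ = 10.5/18.0 = 0.5833
For M/M/1: W = 1/(μ-λ)
W = 1/(18.0-10.5) = 1/7.50
W = 0.1333 seconds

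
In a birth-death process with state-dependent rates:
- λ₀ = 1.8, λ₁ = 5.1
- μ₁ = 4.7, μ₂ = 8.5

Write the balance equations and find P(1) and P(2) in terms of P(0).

Balance equations:
State 0: λ₀P₀ = μ₁P₁ → P₁ = (λ₀/μ₁)P₀ = (1.8/4.7)P₀ = 0.3830P₀
State 1: P₂ = (λ₀λ₁)/(μ₁μ₂)P₀ = (1.8×5.1)/(4.7×8.5)P₀ = 0.2298P₀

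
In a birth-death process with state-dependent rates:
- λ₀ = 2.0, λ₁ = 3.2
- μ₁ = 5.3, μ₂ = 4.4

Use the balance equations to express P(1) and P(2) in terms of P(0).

Balance equations:
State 0: λ₀P₀ = μ₁P₁ → P₁ = (λ₀/μ₁)P₀ = (2.0/5.3)P₀ = 0.3774P₀
State 1: P₂ = (λ₀λ₁)/(μ₁μ₂)P₀ = (2.0×3.2)/(5.3×4.4)P₀ = 0.2744P₀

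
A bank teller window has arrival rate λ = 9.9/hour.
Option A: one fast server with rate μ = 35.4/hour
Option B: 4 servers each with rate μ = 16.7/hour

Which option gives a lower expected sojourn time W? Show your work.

Option A: single server μ = 35.4 (M/M/1)
  ρ_A = 9.9/35.4 = 0.2797
  W_A = 1/(μ-λ) = 1/(35.4-9.9) = 1/25.50 = 0.03922

Option B: 4 servers μ = 16.7 (M/M/4)
  ρ_B = λ/(cμ) = 9.9/(4×16.7) = 0.1482
  Offered load a = λ/μ = cρ = 9.9/16.7 = 0.5928
  P₀ = [ Σₙ₌₀^3 aⁿ/n! + a^4/(4!(1-ρ)) ]⁻¹
  Σ = a^0/0! + a^1/1! + a^2/2! + a^3/3! = 1.00000 + 0.592814 + 0.175714 + 0.0347220 = 1.8033
  a^4/(4!(1-ρ)) = 0.1235/(24 × 0.8518) = 0.006041
  P₀ = 1/(1.8033 + 0.006041) = 0.5527
  Lq = P₀·a^4·ρ / (4!(1-ρ)²) = 0.552702 × 0.123502 × 0.148204 / (24 × 0.725557) = 0.0005810
  Wq_B = Lq/λ = 0.00058095/9.9 = 0.00005868
  W_B = Wq_B + 1/μ = 0.00005868 + 0.05988 = 0.05994

Since W_A = 0.03922 < W_B = 0.05994, Option A (single fast server) has the shorter time in system.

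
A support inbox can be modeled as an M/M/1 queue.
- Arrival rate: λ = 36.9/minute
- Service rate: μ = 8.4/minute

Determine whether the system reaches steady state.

Stability requires ρ = λ/(cμ) < 1
ρ = 36.9/(1 × 8.4) = 36.9/8.40 = 4.3929
Since 4.3929 ≥ 1, the system is UNSTABLE.
Queue grows without bound. Need μ > λ = 36.9.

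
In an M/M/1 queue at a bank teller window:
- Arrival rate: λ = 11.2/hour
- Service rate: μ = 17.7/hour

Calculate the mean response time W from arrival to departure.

First, compute utilization: ρ = λ/μ = 11.2/17.7 = 0.6328
For M/M/1: W = 1/(μ-λ)
W = 1/(17.7-11.2) = 1/6.50
W = 0.1538 hours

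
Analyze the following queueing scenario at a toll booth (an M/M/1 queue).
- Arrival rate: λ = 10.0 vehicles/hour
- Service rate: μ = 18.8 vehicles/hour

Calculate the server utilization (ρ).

Server utilization: ρ = λ/μ
ρ = 10.0/18.8 = 0.5319
The server is busy 53.19% of the time.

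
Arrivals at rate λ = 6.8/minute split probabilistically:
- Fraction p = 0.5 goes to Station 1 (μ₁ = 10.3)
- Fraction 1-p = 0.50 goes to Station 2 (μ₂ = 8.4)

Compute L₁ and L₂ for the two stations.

Effective rates: λ₁ = 6.8×0.5 = 3.4, λ₂ = 6.8×0.50 = 3.4
Station 1: ρ₁ = 3.4/10.3 = 0.3301, L₁ = ρ₁/(1-ρ₁) = 0.3301/(1-0.3301) = 0.4928
Station 2: ρ₂ = 3.4/8.4 = 0.40476, L₂ = ρ₂/(1-ρ₂) = 0.40476/(1-0.40476) = 0.6800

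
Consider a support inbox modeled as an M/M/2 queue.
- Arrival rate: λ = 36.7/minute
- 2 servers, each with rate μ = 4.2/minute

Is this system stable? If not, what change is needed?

Stability requires ρ = λ/(cμ) < 1
ρ = 36.7/(2 × 4.2) = 36.7/8.40 = 4.3690
Since 4.3690 ≥ 1, the system is UNSTABLE.
Need c > λ/μ = 36.7/4.2 = 8.74.
Minimum servers needed: c = 9.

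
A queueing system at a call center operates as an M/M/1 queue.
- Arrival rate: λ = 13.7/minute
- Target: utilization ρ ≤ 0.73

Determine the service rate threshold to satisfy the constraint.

ρ = λ/μ, so μ = λ/ρ
μ ≥ 13.7/0.73 = 18.7671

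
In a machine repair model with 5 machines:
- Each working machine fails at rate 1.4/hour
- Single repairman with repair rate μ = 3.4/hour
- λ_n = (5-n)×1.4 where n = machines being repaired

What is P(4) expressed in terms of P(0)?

P(4)/P(0) = ∏_{i=0}^{4-1} λ_i/μ_{i+1}
= (5-0)×1.4/3.4 × (5-1)×1.4/3.4 × (5-2)×1.4/3.4 × (5-3)×1.4/3.4
= 3.4497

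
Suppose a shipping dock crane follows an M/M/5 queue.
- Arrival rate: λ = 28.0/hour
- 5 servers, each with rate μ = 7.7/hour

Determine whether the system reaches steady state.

Stability requires ρ = λ/(cμ) < 1
ρ = 28.0/(5 × 7.7) = 28.0/38.50 = 0.7273
Since 0.7273 < 1, the system is STABLE.
The servers are busy 72.73% of the time.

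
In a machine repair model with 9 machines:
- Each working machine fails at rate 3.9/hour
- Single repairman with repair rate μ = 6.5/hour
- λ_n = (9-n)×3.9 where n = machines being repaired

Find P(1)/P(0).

P(1)/P(0) = ∏_{i=0}^{1-1} λ_i/μ_{i+1}
= (9-0)×3.9/6.5
= 5.4000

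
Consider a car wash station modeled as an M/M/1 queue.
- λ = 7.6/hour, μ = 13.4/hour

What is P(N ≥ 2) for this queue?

ρ = λ/μ = 7.6/13.4 = 0.5672
P(N ≥ n) = ρⁿ
P(N ≥ 2) = 0.5672^2
P(N ≥ 2) = 0.3217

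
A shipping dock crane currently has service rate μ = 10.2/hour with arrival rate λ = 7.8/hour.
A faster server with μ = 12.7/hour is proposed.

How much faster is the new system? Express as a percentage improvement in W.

System 1: ρ₁ = 7.8/10.2 = 0.7647, W₁ = 1/(10.2-7.8) = 0.4167
System 2: ρ₂ = 7.8/12.7 = 0.6142, W₂ = 1/(12.7-7.8) = 0.2041
Improvement: (W₁-W₂)/W₁ = (0.4167-0.2041)/0.4167 = 51.02%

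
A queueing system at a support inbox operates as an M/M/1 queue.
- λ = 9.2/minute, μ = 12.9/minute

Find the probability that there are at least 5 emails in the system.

ρ = λ/μ = 9.2/12.9 = 0.7132
P(N ≥ n) = ρⁿ
P(N ≥ 5) = 0.7132^5
P(N ≥ 5) = 0.1845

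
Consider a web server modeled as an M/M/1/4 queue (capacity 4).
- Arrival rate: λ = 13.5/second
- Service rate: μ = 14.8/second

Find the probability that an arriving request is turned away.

ρ = λ/μ = 13.5/14.8 = 0.91216
P₀ = (1-ρ)/(1-ρ^(K+1)) = (1-0.91216)/(1-0.91216^5) = 0.08784/0.3685 = 0.2384
P_K = P₀×ρ^K = 0.2384 × 0.91216^4 = 0.2384 × 0.6923 = 0.1650
Blocking probability = 16.50%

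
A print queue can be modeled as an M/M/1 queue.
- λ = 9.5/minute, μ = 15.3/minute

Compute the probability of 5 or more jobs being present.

ρ = λ/μ = 9.5/15.3 = 0.620915
P(N ≥ n) = ρⁿ
P(N ≥ 5) = 0.620915^5
P(N ≥ 5) = 0.09229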